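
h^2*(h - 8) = h^3 - 8*h^2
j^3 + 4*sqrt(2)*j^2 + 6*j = j*(j + sqrt(2))*(j + 3*sqrt(2))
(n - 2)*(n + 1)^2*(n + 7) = n^4 + 7*n^3 - 3*n^2 - 23*n - 14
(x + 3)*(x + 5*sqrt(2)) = x^2 + 3*x + 5*sqrt(2)*x + 15*sqrt(2)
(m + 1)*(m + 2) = m^2 + 3*m + 2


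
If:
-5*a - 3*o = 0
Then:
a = -3*o/5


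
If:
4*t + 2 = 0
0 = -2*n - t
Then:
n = 1/4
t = -1/2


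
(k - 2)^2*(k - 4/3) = k^3 - 16*k^2/3 + 28*k/3 - 16/3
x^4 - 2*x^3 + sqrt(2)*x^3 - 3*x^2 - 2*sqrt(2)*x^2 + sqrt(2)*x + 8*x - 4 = (x - 1)^2*(x - sqrt(2))*(x + 2*sqrt(2))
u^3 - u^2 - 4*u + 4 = (u - 2)*(u - 1)*(u + 2)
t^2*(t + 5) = t^3 + 5*t^2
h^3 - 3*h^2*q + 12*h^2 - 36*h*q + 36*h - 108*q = (h + 6)^2*(h - 3*q)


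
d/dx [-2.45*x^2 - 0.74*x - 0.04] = -4.9*x - 0.74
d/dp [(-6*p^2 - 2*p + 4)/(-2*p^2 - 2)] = (-p^2 + 10*p + 1)/(p^4 + 2*p^2 + 1)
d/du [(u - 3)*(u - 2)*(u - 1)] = 3*u^2 - 12*u + 11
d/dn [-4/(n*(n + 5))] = 4*(2*n + 5)/(n^2*(n + 5)^2)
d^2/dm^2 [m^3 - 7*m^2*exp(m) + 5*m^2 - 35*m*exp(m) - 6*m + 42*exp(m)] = -7*m^2*exp(m) - 63*m*exp(m) + 6*m - 42*exp(m) + 10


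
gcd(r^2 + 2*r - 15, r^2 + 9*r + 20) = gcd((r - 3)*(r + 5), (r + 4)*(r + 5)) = r + 5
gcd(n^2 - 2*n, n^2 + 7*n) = n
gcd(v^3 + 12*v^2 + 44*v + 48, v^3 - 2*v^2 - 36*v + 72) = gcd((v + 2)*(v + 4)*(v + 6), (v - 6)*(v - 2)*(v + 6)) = v + 6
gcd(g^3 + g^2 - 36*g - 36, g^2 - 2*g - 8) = 1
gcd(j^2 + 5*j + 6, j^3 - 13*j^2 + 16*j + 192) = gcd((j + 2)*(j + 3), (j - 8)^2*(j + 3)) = j + 3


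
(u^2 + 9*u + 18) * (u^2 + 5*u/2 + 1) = u^4 + 23*u^3/2 + 83*u^2/2 + 54*u + 18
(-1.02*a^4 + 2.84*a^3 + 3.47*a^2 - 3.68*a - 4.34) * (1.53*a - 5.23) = -1.5606*a^5 + 9.6798*a^4 - 9.5441*a^3 - 23.7785*a^2 + 12.6062*a + 22.6982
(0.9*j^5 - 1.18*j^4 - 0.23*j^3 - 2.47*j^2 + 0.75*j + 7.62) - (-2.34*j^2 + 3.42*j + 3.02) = 0.9*j^5 - 1.18*j^4 - 0.23*j^3 - 0.13*j^2 - 2.67*j + 4.6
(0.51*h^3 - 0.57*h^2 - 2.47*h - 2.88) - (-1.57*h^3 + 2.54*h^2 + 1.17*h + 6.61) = 2.08*h^3 - 3.11*h^2 - 3.64*h - 9.49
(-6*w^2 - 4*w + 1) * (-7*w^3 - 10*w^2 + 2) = 42*w^5 + 88*w^4 + 33*w^3 - 22*w^2 - 8*w + 2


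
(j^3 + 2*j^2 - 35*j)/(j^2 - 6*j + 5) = j*(j + 7)/(j - 1)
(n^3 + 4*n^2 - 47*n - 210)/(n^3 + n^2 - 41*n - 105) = (n + 6)/(n + 3)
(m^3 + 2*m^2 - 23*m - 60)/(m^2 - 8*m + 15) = (m^2 + 7*m + 12)/(m - 3)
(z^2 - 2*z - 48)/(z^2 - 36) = (z - 8)/(z - 6)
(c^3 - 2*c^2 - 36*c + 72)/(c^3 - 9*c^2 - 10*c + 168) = (c^2 + 4*c - 12)/(c^2 - 3*c - 28)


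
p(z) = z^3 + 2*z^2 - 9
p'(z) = 3*z^2 + 4*z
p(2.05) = 8.02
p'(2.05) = 20.81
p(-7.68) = -344.02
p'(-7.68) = 146.23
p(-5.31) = -102.33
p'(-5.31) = 63.35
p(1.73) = 2.16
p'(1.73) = 15.90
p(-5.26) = -99.20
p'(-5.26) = 61.96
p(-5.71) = -129.96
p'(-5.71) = 74.97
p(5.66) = 236.39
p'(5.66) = 118.75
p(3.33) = 50.10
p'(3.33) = 46.59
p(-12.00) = -1449.00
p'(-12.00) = 384.00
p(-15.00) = -2934.00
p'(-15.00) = 615.00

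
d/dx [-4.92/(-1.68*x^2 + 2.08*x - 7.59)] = (10.2336 - 16.5312*x)/(1.68*x^2 - 2.08*x + 7.59)^2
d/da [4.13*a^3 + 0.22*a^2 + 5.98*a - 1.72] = 12.39*a^2 + 0.44*a + 5.98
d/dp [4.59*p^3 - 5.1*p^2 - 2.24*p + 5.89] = 13.77*p^2 - 10.2*p - 2.24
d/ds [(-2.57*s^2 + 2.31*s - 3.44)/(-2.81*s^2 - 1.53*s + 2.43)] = (10.4232*s^2 - 31.823*s + 0.3501)/(7.8961*s^4 + 8.5986*s^3 - 11.3157*s^2 - 7.4358*s + 5.9049)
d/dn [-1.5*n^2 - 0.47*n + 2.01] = -3.0*n - 0.47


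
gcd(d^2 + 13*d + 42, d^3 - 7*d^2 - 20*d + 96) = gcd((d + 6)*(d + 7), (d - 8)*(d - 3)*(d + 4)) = 1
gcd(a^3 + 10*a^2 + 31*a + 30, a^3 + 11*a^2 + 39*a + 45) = a^2 + 8*a + 15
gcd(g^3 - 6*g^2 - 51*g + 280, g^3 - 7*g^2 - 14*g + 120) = g - 5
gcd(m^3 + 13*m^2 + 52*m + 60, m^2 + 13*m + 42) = m + 6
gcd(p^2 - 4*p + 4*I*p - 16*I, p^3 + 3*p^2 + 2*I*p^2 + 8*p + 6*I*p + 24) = p + 4*I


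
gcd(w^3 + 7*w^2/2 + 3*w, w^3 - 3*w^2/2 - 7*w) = w^2 + 2*w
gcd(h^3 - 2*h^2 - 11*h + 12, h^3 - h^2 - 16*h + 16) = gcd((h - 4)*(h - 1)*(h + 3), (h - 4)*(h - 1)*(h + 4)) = h^2 - 5*h + 4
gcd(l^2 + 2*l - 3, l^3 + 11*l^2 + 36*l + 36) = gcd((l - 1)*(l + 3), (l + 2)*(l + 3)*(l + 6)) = l + 3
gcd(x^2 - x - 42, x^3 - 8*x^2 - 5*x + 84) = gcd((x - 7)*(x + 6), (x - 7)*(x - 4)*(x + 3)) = x - 7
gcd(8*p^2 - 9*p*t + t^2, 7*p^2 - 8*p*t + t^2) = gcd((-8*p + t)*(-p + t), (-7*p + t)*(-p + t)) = p - t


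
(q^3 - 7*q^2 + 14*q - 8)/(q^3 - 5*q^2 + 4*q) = (q - 2)/q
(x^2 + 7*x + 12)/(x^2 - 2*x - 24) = (x + 3)/(x - 6)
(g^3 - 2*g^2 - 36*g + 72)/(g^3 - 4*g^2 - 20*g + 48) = (g + 6)/(g + 4)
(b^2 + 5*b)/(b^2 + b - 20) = b/(b - 4)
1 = 1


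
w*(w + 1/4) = w^2 + w/4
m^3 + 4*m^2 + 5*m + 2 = (m + 1)^2*(m + 2)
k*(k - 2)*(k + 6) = k^3 + 4*k^2 - 12*k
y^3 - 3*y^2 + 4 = (y - 2)^2*(y + 1)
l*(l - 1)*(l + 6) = l^3 + 5*l^2 - 6*l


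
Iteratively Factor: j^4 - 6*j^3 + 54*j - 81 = (j - 3)*(j^3 - 3*j^2 - 9*j + 27) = (j - 3)^2*(j^2 - 9) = (j - 3)^3*(j + 3)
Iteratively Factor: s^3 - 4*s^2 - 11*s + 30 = (s - 2)*(s^2 - 2*s - 15) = (s - 2)*(s + 3)*(s - 5)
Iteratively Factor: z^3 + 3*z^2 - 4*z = (z + 4)*(z^2 - z) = z*(z + 4)*(z - 1)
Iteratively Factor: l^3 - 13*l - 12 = (l + 1)*(l^2 - l - 12) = (l + 1)*(l + 3)*(l - 4)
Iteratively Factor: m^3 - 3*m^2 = (m - 3)*(m^2) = m*(m - 3)*(m)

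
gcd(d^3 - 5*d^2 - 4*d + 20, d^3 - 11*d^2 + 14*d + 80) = d^2 - 3*d - 10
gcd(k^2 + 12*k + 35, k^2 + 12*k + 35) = k^2 + 12*k + 35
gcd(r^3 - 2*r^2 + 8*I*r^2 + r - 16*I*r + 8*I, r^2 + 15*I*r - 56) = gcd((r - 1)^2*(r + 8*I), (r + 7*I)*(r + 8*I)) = r + 8*I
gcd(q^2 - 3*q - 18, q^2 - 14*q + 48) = q - 6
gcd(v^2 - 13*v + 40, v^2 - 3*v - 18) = 1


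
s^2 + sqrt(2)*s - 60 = (s - 5*sqrt(2))*(s + 6*sqrt(2))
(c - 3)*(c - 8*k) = c^2 - 8*c*k - 3*c + 24*k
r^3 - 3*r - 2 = (r - 2)*(r + 1)^2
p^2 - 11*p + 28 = (p - 7)*(p - 4)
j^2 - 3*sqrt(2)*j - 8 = (j - 4*sqrt(2))*(j + sqrt(2))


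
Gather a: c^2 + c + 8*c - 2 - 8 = c^2 + 9*c - 10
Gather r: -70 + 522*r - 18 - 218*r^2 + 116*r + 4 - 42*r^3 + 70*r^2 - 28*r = -42*r^3 - 148*r^2 + 610*r - 84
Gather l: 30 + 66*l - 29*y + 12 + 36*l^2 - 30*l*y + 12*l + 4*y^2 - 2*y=36*l^2 + l*(78 - 30*y) + 4*y^2 - 31*y + 42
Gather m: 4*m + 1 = 4*m + 1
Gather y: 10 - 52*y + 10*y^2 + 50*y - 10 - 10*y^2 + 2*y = 0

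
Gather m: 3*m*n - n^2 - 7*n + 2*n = 3*m*n - n^2 - 5*n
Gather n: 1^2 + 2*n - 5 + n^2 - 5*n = n^2 - 3*n - 4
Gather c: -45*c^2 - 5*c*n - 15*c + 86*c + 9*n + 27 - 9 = -45*c^2 + c*(71 - 5*n) + 9*n + 18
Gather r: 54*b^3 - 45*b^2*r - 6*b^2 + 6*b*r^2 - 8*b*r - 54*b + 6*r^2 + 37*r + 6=54*b^3 - 6*b^2 - 54*b + r^2*(6*b + 6) + r*(-45*b^2 - 8*b + 37) + 6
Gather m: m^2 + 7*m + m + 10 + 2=m^2 + 8*m + 12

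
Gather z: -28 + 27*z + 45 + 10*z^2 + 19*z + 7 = 10*z^2 + 46*z + 24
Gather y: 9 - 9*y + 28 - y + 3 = 40 - 10*y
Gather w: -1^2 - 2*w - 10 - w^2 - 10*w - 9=-w^2 - 12*w - 20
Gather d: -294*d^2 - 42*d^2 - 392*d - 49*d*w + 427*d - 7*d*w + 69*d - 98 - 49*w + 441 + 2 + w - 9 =-336*d^2 + d*(104 - 56*w) - 48*w + 336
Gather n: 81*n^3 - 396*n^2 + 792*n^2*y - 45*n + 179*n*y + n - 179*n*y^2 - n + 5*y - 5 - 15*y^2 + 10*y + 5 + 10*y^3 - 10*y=81*n^3 + n^2*(792*y - 396) + n*(-179*y^2 + 179*y - 45) + 10*y^3 - 15*y^2 + 5*y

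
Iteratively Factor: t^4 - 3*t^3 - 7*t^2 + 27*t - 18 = (t + 3)*(t^3 - 6*t^2 + 11*t - 6) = (t - 3)*(t + 3)*(t^2 - 3*t + 2) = (t - 3)*(t - 1)*(t + 3)*(t - 2)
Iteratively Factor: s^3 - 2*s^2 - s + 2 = (s - 1)*(s^2 - s - 2) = (s - 1)*(s + 1)*(s - 2)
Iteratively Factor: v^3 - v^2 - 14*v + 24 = (v + 4)*(v^2 - 5*v + 6) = (v - 3)*(v + 4)*(v - 2)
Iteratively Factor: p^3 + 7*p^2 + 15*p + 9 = (p + 3)*(p^2 + 4*p + 3) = (p + 1)*(p + 3)*(p + 3)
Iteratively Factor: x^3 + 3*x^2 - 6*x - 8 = (x + 1)*(x^2 + 2*x - 8) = (x - 2)*(x + 1)*(x + 4)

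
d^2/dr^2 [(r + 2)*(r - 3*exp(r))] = -3*r*exp(r) - 12*exp(r) + 2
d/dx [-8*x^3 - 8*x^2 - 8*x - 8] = -24*x^2 - 16*x - 8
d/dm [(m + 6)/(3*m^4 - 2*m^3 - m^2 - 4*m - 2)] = (3*m^4 - 2*m^3 - m^2 - 4*m + 2*(m + 6)*(-6*m^3 + 3*m^2 + m + 2) - 2)/(-3*m^4 + 2*m^3 + m^2 + 4*m + 2)^2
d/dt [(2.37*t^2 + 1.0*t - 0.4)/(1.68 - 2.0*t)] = (-4.74*t^2 + 7.9632*t + 0.88)/(4.0*t^2 - 6.72*t + 2.8224)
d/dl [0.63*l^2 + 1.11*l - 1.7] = 1.26*l + 1.11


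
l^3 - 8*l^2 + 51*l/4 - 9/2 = (l - 6)*(l - 3/2)*(l - 1/2)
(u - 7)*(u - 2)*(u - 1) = u^3 - 10*u^2 + 23*u - 14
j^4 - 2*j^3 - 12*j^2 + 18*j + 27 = (j - 3)^2*(j + 1)*(j + 3)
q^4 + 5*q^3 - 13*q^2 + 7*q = q*(q - 1)^2*(q + 7)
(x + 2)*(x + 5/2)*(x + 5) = x^3 + 19*x^2/2 + 55*x/2 + 25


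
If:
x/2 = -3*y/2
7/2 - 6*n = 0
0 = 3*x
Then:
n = 7/12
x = 0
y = 0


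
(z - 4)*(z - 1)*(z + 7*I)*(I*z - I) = I*z^4 - 7*z^3 - 6*I*z^3 + 42*z^2 + 9*I*z^2 - 63*z - 4*I*z + 28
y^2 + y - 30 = (y - 5)*(y + 6)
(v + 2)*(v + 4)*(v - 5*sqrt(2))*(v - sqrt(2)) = v^4 - 6*sqrt(2)*v^3 + 6*v^3 - 36*sqrt(2)*v^2 + 18*v^2 - 48*sqrt(2)*v + 60*v + 80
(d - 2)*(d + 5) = d^2 + 3*d - 10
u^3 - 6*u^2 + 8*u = u*(u - 4)*(u - 2)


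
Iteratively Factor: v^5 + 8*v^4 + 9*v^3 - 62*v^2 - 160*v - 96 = (v + 4)*(v^4 + 4*v^3 - 7*v^2 - 34*v - 24) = (v - 3)*(v + 4)*(v^3 + 7*v^2 + 14*v + 8) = (v - 3)*(v + 2)*(v + 4)*(v^2 + 5*v + 4) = (v - 3)*(v + 2)*(v + 4)^2*(v + 1)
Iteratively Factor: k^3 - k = (k - 1)*(k^2 + k) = (k - 1)*(k + 1)*(k)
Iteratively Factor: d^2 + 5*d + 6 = (d + 3)*(d + 2)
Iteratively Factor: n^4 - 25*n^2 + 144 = (n + 3)*(n^3 - 3*n^2 - 16*n + 48) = (n - 4)*(n + 3)*(n^2 + n - 12) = (n - 4)*(n - 3)*(n + 3)*(n + 4)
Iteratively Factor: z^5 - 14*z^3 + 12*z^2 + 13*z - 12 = (z - 1)*(z^4 + z^3 - 13*z^2 - z + 12) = (z - 1)*(z + 4)*(z^3 - 3*z^2 - z + 3) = (z - 1)*(z + 1)*(z + 4)*(z^2 - 4*z + 3) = (z - 1)^2*(z + 1)*(z + 4)*(z - 3)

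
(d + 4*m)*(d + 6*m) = d^2 + 10*d*m + 24*m^2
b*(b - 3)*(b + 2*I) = b^3 - 3*b^2 + 2*I*b^2 - 6*I*b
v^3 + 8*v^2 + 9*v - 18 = (v - 1)*(v + 3)*(v + 6)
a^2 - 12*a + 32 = (a - 8)*(a - 4)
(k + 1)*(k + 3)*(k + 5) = k^3 + 9*k^2 + 23*k + 15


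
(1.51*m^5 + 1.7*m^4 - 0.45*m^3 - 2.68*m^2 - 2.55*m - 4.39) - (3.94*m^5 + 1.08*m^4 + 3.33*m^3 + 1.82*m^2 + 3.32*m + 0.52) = -2.43*m^5 + 0.62*m^4 - 3.78*m^3 - 4.5*m^2 - 5.87*m - 4.91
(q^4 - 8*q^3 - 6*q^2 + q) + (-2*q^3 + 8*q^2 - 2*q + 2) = q^4 - 10*q^3 + 2*q^2 - q + 2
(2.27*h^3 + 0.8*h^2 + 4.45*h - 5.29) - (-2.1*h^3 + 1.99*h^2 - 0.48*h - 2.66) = 4.37*h^3 - 1.19*h^2 + 4.93*h - 2.63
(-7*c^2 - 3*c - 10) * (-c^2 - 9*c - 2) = 7*c^4 + 66*c^3 + 51*c^2 + 96*c + 20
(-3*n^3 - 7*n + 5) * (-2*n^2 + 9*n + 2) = 6*n^5 - 27*n^4 + 8*n^3 - 73*n^2 + 31*n + 10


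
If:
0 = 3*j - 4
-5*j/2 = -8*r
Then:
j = 4/3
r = 5/12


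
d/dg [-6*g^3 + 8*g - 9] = 8 - 18*g^2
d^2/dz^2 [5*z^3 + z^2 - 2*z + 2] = 30*z + 2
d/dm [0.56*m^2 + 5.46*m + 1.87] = 1.12*m + 5.46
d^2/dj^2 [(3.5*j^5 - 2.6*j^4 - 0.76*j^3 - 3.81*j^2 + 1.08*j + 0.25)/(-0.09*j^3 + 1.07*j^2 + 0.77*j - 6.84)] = (-0.0566999999999999*j^9 + 2.0223*j^8 - 22.5876*j^7 - 48.234862*j^6 + 439.6956*j^5 + 444.65961*j^4 - 3523.41679*j^3 + 1609.366656*j^2 + 165.604062*j + 341.174134)/(0.000729*j^9 - 0.026001*j^8 + 0.290412*j^7 - 0.613925*j^6 - 6.436788*j^5 + 18.746067*j^4 + 45.988435*j^3 - 138.015468*j^2 - 108.074736*j + 320.013504)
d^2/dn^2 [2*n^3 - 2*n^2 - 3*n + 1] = 12*n - 4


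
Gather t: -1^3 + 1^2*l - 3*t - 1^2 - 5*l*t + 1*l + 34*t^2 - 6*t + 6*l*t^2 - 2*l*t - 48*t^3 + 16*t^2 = 2*l - 48*t^3 + t^2*(6*l + 50) + t*(-7*l - 9) - 2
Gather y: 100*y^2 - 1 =100*y^2 - 1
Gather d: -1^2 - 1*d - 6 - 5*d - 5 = -6*d - 12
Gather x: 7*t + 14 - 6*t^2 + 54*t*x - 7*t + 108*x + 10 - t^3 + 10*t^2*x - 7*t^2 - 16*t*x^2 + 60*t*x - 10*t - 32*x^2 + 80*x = -t^3 - 13*t^2 - 10*t + x^2*(-16*t - 32) + x*(10*t^2 + 114*t + 188) + 24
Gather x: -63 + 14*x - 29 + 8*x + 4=22*x - 88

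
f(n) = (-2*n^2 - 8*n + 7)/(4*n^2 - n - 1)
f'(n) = (1 - 8*n)*(-2*n^2 - 8*n + 7)/(4*n^2 - n - 1)^2 + (-4*n - 8)/(4*n^2 - n - 1)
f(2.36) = -1.22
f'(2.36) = 0.23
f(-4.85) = -0.01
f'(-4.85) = 0.11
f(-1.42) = 1.69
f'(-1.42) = 2.19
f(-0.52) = 17.65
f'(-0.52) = 141.56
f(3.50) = -1.02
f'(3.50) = 0.13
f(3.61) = -1.01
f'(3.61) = 0.12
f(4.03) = -0.96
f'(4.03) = 0.10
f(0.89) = -1.33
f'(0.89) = -2.66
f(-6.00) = -0.11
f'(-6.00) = 0.07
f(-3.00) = 0.34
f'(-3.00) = 0.33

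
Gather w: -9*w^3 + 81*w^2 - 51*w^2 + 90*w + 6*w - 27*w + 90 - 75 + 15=-9*w^3 + 30*w^2 + 69*w + 30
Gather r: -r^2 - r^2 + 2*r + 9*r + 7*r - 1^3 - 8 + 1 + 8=-2*r^2 + 18*r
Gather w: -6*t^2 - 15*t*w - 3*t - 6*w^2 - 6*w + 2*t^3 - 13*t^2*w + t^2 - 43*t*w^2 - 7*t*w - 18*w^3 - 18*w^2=2*t^3 - 5*t^2 - 3*t - 18*w^3 + w^2*(-43*t - 24) + w*(-13*t^2 - 22*t - 6)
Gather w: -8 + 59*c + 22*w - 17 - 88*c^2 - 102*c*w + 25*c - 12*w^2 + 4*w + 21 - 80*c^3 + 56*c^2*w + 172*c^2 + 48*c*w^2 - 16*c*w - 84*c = -80*c^3 + 84*c^2 + w^2*(48*c - 12) + w*(56*c^2 - 118*c + 26) - 4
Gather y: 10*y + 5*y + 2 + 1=15*y + 3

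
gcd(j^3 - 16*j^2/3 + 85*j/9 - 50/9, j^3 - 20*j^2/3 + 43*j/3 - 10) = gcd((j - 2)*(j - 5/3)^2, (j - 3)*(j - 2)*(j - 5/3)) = j^2 - 11*j/3 + 10/3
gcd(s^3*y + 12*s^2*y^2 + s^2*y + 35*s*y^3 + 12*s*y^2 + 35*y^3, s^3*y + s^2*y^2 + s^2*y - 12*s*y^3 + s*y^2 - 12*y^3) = s*y + y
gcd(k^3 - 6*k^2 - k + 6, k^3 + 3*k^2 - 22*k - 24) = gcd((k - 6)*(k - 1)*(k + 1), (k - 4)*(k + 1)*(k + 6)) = k + 1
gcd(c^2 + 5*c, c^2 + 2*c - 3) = 1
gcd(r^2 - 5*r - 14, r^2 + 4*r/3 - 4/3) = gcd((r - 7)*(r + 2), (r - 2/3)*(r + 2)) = r + 2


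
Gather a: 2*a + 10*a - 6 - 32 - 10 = 12*a - 48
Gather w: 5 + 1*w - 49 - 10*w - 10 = -9*w - 54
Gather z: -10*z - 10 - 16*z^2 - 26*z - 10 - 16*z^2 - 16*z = -32*z^2 - 52*z - 20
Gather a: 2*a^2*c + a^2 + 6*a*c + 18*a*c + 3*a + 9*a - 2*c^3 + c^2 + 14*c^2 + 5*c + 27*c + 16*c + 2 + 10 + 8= a^2*(2*c + 1) + a*(24*c + 12) - 2*c^3 + 15*c^2 + 48*c + 20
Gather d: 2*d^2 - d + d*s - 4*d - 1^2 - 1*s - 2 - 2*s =2*d^2 + d*(s - 5) - 3*s - 3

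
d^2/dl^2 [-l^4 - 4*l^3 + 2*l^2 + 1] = -12*l^2 - 24*l + 4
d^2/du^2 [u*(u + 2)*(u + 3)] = 6*u + 10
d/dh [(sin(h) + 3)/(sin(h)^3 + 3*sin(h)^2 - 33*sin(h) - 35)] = (-2*sin(h)^3 - 12*sin(h)^2 - 18*sin(h) + 64)*cos(h)/(sin(h)^3 + 3*sin(h)^2 - 33*sin(h) - 35)^2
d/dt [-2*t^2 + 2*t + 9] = 2 - 4*t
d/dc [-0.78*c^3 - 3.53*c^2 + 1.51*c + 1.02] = -2.34*c^2 - 7.06*c + 1.51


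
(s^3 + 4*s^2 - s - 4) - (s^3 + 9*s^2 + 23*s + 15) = -5*s^2 - 24*s - 19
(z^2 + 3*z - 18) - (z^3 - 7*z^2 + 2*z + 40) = -z^3 + 8*z^2 + z - 58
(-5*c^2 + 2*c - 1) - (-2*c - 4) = -5*c^2 + 4*c + 3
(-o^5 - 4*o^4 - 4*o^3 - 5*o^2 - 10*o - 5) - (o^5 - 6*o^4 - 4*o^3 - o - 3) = -2*o^5 + 2*o^4 - 5*o^2 - 9*o - 2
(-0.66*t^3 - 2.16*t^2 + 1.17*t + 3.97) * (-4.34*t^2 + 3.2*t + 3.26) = 2.8644*t^5 + 7.2624*t^4 - 14.1414*t^3 - 20.5274*t^2 + 16.5182*t + 12.9422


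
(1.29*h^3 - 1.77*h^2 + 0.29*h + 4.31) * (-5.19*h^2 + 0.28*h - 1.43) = -6.6951*h^5 + 9.5475*h^4 - 3.8454*h^3 - 19.7566*h^2 + 0.7921*h - 6.1633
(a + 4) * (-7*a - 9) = -7*a^2 - 37*a - 36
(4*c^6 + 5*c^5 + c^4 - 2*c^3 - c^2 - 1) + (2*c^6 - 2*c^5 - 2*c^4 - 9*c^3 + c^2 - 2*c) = 6*c^6 + 3*c^5 - c^4 - 11*c^3 - 2*c - 1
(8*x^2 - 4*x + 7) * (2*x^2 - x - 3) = 16*x^4 - 16*x^3 - 6*x^2 + 5*x - 21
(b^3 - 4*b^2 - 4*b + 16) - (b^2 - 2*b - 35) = b^3 - 5*b^2 - 2*b + 51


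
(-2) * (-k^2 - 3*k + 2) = 2*k^2 + 6*k - 4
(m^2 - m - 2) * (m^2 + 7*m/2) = m^4 + 5*m^3/2 - 11*m^2/2 - 7*m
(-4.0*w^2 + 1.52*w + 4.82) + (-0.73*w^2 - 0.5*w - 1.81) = -4.73*w^2 + 1.02*w + 3.01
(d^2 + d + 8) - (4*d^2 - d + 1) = -3*d^2 + 2*d + 7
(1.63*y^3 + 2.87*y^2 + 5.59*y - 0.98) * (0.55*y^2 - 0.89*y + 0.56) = 0.8965*y^5 + 0.1278*y^4 + 1.433*y^3 - 3.9069*y^2 + 4.0026*y - 0.5488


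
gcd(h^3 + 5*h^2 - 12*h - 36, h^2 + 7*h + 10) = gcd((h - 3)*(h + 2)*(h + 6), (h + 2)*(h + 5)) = h + 2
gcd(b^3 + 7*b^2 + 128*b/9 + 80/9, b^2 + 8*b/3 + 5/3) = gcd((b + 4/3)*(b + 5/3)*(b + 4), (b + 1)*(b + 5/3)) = b + 5/3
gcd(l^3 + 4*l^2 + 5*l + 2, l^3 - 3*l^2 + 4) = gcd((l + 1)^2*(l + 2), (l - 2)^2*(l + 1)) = l + 1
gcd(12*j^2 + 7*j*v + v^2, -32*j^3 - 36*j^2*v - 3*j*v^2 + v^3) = 4*j + v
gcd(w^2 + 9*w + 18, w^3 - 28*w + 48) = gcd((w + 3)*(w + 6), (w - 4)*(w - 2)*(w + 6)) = w + 6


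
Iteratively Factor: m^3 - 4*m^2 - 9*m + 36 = (m - 4)*(m^2 - 9) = (m - 4)*(m + 3)*(m - 3)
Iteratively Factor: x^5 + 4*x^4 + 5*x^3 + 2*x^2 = (x)*(x^4 + 4*x^3 + 5*x^2 + 2*x) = x*(x + 1)*(x^3 + 3*x^2 + 2*x) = x*(x + 1)*(x + 2)*(x^2 + x) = x^2*(x + 1)*(x + 2)*(x + 1)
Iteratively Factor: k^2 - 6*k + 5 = (k - 5)*(k - 1)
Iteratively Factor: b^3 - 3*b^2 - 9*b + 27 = (b - 3)*(b^2 - 9) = (b - 3)*(b + 3)*(b - 3)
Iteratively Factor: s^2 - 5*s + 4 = (s - 1)*(s - 4)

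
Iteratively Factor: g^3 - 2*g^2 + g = (g - 1)*(g^2 - g) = g*(g - 1)*(g - 1)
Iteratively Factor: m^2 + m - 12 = (m + 4)*(m - 3)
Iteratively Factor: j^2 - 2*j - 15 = (j + 3)*(j - 5)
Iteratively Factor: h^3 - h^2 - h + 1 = (h + 1)*(h^2 - 2*h + 1) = (h - 1)*(h + 1)*(h - 1)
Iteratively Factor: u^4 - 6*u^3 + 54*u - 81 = (u - 3)*(u^3 - 3*u^2 - 9*u + 27) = (u - 3)^2*(u^2 - 9) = (u - 3)^2*(u + 3)*(u - 3)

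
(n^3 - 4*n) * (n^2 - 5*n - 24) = n^5 - 5*n^4 - 28*n^3 + 20*n^2 + 96*n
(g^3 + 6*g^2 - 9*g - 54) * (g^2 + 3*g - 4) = g^5 + 9*g^4 + 5*g^3 - 105*g^2 - 126*g + 216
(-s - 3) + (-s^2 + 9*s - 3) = -s^2 + 8*s - 6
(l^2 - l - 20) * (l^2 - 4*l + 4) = l^4 - 5*l^3 - 12*l^2 + 76*l - 80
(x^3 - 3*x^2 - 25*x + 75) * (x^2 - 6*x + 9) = x^5 - 9*x^4 + 2*x^3 + 198*x^2 - 675*x + 675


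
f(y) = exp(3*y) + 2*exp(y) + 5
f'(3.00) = 24349.42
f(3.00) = 8148.26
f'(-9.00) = 0.00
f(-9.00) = 5.00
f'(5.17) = 16331949.37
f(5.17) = 5444222.68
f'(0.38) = 12.30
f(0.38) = 11.05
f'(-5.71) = 0.01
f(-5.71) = 5.01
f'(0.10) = 6.26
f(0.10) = 8.56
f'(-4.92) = 0.01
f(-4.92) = 5.01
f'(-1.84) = 0.33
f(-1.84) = 5.32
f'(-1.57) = 0.44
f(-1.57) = 5.43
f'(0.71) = 29.31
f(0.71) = 17.48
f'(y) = 3*exp(3*y) + 2*exp(y)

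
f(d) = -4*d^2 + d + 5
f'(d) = 1 - 8*d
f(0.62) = 4.08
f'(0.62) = -3.96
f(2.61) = -19.64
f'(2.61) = -19.88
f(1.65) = -4.24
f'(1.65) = -12.20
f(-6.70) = -181.26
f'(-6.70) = 54.60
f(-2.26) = -17.69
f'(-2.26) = 19.08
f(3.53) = -41.31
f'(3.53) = -27.24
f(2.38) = -15.28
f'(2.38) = -18.04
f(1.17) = 0.69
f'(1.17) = -8.36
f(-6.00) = -145.00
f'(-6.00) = 49.00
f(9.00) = -310.00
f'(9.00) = -71.00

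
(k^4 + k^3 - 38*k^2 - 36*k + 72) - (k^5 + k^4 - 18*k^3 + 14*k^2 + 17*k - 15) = -k^5 + 19*k^3 - 52*k^2 - 53*k + 87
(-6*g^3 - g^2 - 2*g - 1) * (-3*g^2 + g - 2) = 18*g^5 - 3*g^4 + 17*g^3 + 3*g^2 + 3*g + 2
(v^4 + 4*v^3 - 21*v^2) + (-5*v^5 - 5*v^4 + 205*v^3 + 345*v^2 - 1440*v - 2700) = -5*v^5 - 4*v^4 + 209*v^3 + 324*v^2 - 1440*v - 2700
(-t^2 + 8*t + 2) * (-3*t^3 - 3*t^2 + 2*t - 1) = 3*t^5 - 21*t^4 - 32*t^3 + 11*t^2 - 4*t - 2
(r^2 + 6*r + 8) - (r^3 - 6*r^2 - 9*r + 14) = -r^3 + 7*r^2 + 15*r - 6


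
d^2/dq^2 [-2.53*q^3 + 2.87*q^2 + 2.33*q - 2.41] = 5.74 - 15.18*q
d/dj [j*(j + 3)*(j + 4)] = 3*j^2 + 14*j + 12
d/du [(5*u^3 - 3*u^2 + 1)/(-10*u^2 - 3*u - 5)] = (-50*u^4 - 30*u^3 - 66*u^2 + 50*u + 3)/(100*u^4 + 60*u^3 + 109*u^2 + 30*u + 25)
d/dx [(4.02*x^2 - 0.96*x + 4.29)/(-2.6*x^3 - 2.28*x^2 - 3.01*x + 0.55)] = (10.452*x^4 - 4.992*x^3 + 19.173*x^2 + 23.9844*x + 12.3849)/(6.76*x^6 + 11.856*x^5 + 20.8504*x^4 + 10.8656*x^3 + 6.5521*x^2 - 3.311*x + 0.3025)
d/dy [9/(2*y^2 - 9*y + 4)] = 9*(9 - 4*y)/(2*y^2 - 9*y + 4)^2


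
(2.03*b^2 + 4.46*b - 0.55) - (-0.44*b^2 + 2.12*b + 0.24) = 2.47*b^2 + 2.34*b - 0.79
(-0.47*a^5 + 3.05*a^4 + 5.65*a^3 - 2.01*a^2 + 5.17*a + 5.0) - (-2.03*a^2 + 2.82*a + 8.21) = -0.47*a^5 + 3.05*a^4 + 5.65*a^3 + 0.02*a^2 + 2.35*a - 3.21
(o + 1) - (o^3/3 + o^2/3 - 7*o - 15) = -o^3/3 - o^2/3 + 8*o + 16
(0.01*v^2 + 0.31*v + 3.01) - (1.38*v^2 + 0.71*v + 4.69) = -1.37*v^2 - 0.4*v - 1.68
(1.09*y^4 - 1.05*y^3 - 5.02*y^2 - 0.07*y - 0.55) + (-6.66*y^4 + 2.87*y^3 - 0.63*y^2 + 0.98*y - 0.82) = -5.57*y^4 + 1.82*y^3 - 5.65*y^2 + 0.91*y - 1.37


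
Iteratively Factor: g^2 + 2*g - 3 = (g - 1)*(g + 3)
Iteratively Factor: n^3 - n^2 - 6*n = (n - 3)*(n^2 + 2*n) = (n - 3)*(n + 2)*(n)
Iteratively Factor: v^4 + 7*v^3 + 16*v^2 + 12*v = (v)*(v^3 + 7*v^2 + 16*v + 12) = v*(v + 3)*(v^2 + 4*v + 4) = v*(v + 2)*(v + 3)*(v + 2)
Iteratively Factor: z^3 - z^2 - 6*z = (z + 2)*(z^2 - 3*z) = (z - 3)*(z + 2)*(z)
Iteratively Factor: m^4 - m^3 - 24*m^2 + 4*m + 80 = (m - 2)*(m^3 + m^2 - 22*m - 40) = (m - 2)*(m + 4)*(m^2 - 3*m - 10) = (m - 2)*(m + 2)*(m + 4)*(m - 5)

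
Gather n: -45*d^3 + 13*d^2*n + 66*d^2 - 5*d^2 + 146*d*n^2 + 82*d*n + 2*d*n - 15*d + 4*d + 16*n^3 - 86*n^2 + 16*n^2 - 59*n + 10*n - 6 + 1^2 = -45*d^3 + 61*d^2 - 11*d + 16*n^3 + n^2*(146*d - 70) + n*(13*d^2 + 84*d - 49) - 5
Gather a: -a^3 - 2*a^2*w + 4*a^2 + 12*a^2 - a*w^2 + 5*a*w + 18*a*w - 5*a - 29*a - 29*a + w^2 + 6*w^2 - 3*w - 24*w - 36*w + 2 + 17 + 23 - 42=-a^3 + a^2*(16 - 2*w) + a*(-w^2 + 23*w - 63) + 7*w^2 - 63*w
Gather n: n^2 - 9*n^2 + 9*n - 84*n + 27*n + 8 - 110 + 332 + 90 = -8*n^2 - 48*n + 320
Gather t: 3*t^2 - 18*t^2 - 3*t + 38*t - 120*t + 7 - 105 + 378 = -15*t^2 - 85*t + 280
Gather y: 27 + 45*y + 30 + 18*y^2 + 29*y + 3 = 18*y^2 + 74*y + 60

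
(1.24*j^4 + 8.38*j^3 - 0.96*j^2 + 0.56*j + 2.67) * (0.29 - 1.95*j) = -2.418*j^5 - 15.9814*j^4 + 4.3022*j^3 - 1.3704*j^2 - 5.0441*j + 0.7743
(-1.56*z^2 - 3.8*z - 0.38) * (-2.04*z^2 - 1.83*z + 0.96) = 3.1824*z^4 + 10.6068*z^3 + 6.2316*z^2 - 2.9526*z - 0.3648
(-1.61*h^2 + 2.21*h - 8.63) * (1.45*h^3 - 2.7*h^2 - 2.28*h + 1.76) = -2.3345*h^5 + 7.5515*h^4 - 14.8097*h^3 + 15.4286*h^2 + 23.566*h - 15.1888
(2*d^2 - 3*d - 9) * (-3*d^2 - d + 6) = -6*d^4 + 7*d^3 + 42*d^2 - 9*d - 54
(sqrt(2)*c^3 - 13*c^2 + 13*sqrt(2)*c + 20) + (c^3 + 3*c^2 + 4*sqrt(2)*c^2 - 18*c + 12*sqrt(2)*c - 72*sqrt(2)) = c^3 + sqrt(2)*c^3 - 10*c^2 + 4*sqrt(2)*c^2 - 18*c + 25*sqrt(2)*c - 72*sqrt(2) + 20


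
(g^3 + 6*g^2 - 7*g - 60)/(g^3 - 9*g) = (g^2 + 9*g + 20)/(g*(g + 3))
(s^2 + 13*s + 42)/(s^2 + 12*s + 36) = (s + 7)/(s + 6)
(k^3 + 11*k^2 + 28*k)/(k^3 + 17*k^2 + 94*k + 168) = k/(k + 6)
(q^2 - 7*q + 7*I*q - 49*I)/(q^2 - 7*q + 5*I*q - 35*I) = (q + 7*I)/(q + 5*I)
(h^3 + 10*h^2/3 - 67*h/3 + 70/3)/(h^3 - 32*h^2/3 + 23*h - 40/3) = (h^2 + 5*h - 14)/(h^2 - 9*h + 8)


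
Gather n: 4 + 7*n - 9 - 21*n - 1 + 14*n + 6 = 0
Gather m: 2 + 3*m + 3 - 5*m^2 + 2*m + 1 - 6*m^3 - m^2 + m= -6*m^3 - 6*m^2 + 6*m + 6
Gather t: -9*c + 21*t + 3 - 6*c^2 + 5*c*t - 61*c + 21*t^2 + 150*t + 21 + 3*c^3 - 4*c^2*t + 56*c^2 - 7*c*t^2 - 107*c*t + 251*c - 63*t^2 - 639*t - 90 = 3*c^3 + 50*c^2 + 181*c + t^2*(-7*c - 42) + t*(-4*c^2 - 102*c - 468) - 66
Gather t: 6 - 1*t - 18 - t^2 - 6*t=-t^2 - 7*t - 12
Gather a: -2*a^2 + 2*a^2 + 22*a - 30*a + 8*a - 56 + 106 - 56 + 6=0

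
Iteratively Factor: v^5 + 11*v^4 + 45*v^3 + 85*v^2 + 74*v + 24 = (v + 1)*(v^4 + 10*v^3 + 35*v^2 + 50*v + 24) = (v + 1)^2*(v^3 + 9*v^2 + 26*v + 24) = (v + 1)^2*(v + 4)*(v^2 + 5*v + 6) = (v + 1)^2*(v + 3)*(v + 4)*(v + 2)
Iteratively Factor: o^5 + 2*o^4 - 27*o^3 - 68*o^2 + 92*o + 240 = (o + 2)*(o^4 - 27*o^2 - 14*o + 120) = (o - 2)*(o + 2)*(o^3 + 2*o^2 - 23*o - 60) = (o - 5)*(o - 2)*(o + 2)*(o^2 + 7*o + 12) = (o - 5)*(o - 2)*(o + 2)*(o + 3)*(o + 4)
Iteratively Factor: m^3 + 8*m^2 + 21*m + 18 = (m + 2)*(m^2 + 6*m + 9) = (m + 2)*(m + 3)*(m + 3)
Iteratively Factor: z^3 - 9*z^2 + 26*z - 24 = (z - 2)*(z^2 - 7*z + 12) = (z - 4)*(z - 2)*(z - 3)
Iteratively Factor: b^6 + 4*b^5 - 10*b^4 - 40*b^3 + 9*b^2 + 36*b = (b - 3)*(b^5 + 7*b^4 + 11*b^3 - 7*b^2 - 12*b) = (b - 3)*(b + 3)*(b^4 + 4*b^3 - b^2 - 4*b) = b*(b - 3)*(b + 3)*(b^3 + 4*b^2 - b - 4) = b*(b - 3)*(b + 3)*(b + 4)*(b^2 - 1) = b*(b - 3)*(b + 1)*(b + 3)*(b + 4)*(b - 1)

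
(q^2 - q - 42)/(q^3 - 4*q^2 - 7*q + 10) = (q^2 - q - 42)/(q^3 - 4*q^2 - 7*q + 10)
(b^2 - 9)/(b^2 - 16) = (b^2 - 9)/(b^2 - 16)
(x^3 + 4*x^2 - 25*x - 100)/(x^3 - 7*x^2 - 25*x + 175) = (x + 4)/(x - 7)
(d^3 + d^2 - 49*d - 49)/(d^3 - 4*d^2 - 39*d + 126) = (d^2 + 8*d + 7)/(d^2 + 3*d - 18)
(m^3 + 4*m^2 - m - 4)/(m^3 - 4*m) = (m^3 + 4*m^2 - m - 4)/(m*(m^2 - 4))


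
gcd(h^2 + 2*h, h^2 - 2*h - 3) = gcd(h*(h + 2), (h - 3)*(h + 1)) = 1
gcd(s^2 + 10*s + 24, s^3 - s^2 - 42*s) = s + 6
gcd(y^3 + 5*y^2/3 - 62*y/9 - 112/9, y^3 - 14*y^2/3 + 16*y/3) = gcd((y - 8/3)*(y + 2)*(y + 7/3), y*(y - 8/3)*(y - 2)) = y - 8/3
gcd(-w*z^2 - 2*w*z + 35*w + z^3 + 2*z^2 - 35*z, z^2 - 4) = 1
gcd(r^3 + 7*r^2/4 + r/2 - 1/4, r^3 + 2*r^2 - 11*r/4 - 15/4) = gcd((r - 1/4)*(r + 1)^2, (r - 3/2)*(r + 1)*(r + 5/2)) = r + 1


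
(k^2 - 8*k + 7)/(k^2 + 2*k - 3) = (k - 7)/(k + 3)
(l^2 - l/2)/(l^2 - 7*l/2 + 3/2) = l/(l - 3)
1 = 1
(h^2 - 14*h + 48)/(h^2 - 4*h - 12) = (h - 8)/(h + 2)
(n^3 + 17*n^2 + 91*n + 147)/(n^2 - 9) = (n^2 + 14*n + 49)/(n - 3)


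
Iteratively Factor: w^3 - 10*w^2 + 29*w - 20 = (w - 5)*(w^2 - 5*w + 4) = (w - 5)*(w - 1)*(w - 4)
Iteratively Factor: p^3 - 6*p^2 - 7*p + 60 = (p - 5)*(p^2 - p - 12) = (p - 5)*(p + 3)*(p - 4)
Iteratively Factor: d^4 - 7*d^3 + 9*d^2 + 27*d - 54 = (d - 3)*(d^3 - 4*d^2 - 3*d + 18) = (d - 3)^2*(d^2 - d - 6) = (d - 3)^2*(d + 2)*(d - 3)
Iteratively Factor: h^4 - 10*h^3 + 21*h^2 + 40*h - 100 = (h - 2)*(h^3 - 8*h^2 + 5*h + 50) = (h - 5)*(h - 2)*(h^2 - 3*h - 10) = (h - 5)^2*(h - 2)*(h + 2)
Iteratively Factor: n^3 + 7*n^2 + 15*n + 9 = (n + 1)*(n^2 + 6*n + 9) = (n + 1)*(n + 3)*(n + 3)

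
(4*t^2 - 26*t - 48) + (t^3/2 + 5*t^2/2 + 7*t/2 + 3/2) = t^3/2 + 13*t^2/2 - 45*t/2 - 93/2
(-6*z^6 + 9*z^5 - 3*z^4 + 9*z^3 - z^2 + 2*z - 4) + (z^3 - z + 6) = -6*z^6 + 9*z^5 - 3*z^4 + 10*z^3 - z^2 + z + 2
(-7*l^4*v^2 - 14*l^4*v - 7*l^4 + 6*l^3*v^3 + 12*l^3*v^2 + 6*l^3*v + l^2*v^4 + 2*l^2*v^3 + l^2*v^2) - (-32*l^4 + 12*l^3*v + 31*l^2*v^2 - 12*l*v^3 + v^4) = -7*l^4*v^2 - 14*l^4*v + 25*l^4 + 6*l^3*v^3 + 12*l^3*v^2 - 6*l^3*v + l^2*v^4 + 2*l^2*v^3 - 30*l^2*v^2 + 12*l*v^3 - v^4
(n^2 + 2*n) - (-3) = n^2 + 2*n + 3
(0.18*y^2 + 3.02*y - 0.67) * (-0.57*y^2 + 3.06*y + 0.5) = -0.1026*y^4 - 1.1706*y^3 + 9.7131*y^2 - 0.5402*y - 0.335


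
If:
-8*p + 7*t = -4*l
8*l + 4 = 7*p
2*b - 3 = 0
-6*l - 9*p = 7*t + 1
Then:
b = 3/2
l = -1/2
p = 0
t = 2/7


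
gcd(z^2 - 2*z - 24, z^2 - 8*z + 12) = z - 6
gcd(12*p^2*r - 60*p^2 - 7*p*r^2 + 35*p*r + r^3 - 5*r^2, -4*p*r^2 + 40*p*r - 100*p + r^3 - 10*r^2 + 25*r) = 4*p*r - 20*p - r^2 + 5*r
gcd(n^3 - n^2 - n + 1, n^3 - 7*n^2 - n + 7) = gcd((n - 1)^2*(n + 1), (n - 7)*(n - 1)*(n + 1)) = n^2 - 1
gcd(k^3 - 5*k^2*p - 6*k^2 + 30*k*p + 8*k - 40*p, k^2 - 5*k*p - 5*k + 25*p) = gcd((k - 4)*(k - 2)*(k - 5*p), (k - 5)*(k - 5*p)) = -k + 5*p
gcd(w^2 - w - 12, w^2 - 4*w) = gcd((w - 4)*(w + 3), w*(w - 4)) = w - 4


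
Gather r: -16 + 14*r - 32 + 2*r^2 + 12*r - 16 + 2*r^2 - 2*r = 4*r^2 + 24*r - 64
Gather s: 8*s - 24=8*s - 24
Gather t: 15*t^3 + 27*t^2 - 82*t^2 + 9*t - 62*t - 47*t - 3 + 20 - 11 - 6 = 15*t^3 - 55*t^2 - 100*t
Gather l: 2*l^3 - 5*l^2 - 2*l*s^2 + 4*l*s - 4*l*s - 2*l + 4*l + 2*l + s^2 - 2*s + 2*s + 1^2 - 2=2*l^3 - 5*l^2 + l*(4 - 2*s^2) + s^2 - 1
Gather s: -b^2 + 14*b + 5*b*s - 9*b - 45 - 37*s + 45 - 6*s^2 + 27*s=-b^2 + 5*b - 6*s^2 + s*(5*b - 10)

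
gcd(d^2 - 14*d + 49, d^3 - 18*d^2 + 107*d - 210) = d - 7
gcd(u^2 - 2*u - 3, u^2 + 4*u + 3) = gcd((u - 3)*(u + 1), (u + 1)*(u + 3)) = u + 1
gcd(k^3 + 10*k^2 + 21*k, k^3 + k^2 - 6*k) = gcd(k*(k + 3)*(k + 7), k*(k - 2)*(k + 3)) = k^2 + 3*k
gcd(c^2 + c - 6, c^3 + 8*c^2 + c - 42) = c^2 + c - 6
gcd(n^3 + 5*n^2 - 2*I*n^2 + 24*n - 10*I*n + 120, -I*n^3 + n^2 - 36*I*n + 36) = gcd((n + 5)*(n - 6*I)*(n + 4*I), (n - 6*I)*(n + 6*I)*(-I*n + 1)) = n - 6*I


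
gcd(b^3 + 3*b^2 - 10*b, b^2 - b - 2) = b - 2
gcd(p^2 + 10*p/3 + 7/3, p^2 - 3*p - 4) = p + 1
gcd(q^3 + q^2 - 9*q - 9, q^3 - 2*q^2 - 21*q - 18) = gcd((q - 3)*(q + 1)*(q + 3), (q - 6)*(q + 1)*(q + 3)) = q^2 + 4*q + 3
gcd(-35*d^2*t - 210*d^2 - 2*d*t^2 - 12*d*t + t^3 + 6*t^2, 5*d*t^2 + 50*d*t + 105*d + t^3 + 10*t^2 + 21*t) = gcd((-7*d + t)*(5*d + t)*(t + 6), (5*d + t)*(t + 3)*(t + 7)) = 5*d + t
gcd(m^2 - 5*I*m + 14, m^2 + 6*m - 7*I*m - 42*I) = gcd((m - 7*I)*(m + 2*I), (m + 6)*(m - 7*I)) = m - 7*I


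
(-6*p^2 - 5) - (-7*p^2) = p^2 - 5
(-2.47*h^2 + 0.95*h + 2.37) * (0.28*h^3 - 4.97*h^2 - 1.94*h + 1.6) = -0.6916*h^5 + 12.5419*h^4 + 0.7339*h^3 - 17.5739*h^2 - 3.0778*h + 3.792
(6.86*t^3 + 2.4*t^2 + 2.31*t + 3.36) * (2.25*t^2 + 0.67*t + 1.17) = 15.435*t^5 + 9.9962*t^4 + 14.8317*t^3 + 11.9157*t^2 + 4.9539*t + 3.9312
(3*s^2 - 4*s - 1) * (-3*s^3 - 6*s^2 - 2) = -9*s^5 - 6*s^4 + 27*s^3 + 8*s + 2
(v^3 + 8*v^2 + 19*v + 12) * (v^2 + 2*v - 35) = v^5 + 10*v^4 - 230*v^2 - 641*v - 420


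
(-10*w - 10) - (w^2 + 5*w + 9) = -w^2 - 15*w - 19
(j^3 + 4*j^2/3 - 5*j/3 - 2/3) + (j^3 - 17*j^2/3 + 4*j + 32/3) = 2*j^3 - 13*j^2/3 + 7*j/3 + 10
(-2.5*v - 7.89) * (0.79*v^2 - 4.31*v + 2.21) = -1.975*v^3 + 4.5419*v^2 + 28.4809*v - 17.4369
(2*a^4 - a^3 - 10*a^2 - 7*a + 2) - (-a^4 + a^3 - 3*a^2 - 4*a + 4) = 3*a^4 - 2*a^3 - 7*a^2 - 3*a - 2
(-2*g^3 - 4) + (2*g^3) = -4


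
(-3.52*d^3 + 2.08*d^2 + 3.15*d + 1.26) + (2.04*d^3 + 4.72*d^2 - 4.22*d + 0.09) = -1.48*d^3 + 6.8*d^2 - 1.07*d + 1.35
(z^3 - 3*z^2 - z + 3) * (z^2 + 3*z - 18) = z^5 - 28*z^3 + 54*z^2 + 27*z - 54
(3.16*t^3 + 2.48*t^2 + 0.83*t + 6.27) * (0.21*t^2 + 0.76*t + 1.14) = 0.6636*t^5 + 2.9224*t^4 + 5.6615*t^3 + 4.7747*t^2 + 5.7114*t + 7.1478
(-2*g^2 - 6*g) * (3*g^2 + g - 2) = -6*g^4 - 20*g^3 - 2*g^2 + 12*g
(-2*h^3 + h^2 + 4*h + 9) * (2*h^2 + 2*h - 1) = -4*h^5 - 2*h^4 + 12*h^3 + 25*h^2 + 14*h - 9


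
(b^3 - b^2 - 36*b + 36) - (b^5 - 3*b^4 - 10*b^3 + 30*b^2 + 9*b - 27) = -b^5 + 3*b^4 + 11*b^3 - 31*b^2 - 45*b + 63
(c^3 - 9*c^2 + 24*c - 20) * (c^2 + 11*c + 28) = c^5 + 2*c^4 - 47*c^3 - 8*c^2 + 452*c - 560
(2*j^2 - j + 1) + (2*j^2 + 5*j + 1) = 4*j^2 + 4*j + 2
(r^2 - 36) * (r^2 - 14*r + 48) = r^4 - 14*r^3 + 12*r^2 + 504*r - 1728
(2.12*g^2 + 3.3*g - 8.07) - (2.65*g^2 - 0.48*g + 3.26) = -0.53*g^2 + 3.78*g - 11.33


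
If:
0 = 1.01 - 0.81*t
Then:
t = 1.25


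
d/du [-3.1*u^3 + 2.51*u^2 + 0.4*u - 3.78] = -9.3*u^2 + 5.02*u + 0.4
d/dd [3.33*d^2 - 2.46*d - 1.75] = 6.66*d - 2.46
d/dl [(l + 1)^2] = 2*l + 2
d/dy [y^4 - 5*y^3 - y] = 4*y^3 - 15*y^2 - 1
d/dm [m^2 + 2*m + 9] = 2*m + 2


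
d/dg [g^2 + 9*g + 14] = 2*g + 9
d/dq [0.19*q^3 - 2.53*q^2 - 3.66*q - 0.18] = 0.57*q^2 - 5.06*q - 3.66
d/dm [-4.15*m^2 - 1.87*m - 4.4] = -8.3*m - 1.87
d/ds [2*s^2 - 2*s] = 4*s - 2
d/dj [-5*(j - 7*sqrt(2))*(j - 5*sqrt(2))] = -10*j + 60*sqrt(2)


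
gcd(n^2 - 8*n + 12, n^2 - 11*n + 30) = n - 6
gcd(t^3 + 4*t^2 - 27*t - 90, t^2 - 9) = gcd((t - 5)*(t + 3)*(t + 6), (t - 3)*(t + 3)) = t + 3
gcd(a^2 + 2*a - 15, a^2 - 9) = a - 3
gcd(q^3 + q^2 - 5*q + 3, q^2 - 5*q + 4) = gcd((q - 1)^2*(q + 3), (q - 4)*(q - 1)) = q - 1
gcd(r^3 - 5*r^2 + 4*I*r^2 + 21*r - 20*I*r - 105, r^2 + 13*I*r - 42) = r + 7*I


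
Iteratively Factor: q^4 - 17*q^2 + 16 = (q - 4)*(q^3 + 4*q^2 - q - 4) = (q - 4)*(q - 1)*(q^2 + 5*q + 4) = (q - 4)*(q - 1)*(q + 1)*(q + 4)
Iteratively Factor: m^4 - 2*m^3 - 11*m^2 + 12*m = (m + 3)*(m^3 - 5*m^2 + 4*m) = (m - 4)*(m + 3)*(m^2 - m) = m*(m - 4)*(m + 3)*(m - 1)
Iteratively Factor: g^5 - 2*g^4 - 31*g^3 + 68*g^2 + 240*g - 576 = (g + 4)*(g^4 - 6*g^3 - 7*g^2 + 96*g - 144) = (g - 3)*(g + 4)*(g^3 - 3*g^2 - 16*g + 48) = (g - 4)*(g - 3)*(g + 4)*(g^2 + g - 12) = (g - 4)*(g - 3)*(g + 4)^2*(g - 3)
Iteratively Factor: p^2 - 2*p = (p - 2)*(p)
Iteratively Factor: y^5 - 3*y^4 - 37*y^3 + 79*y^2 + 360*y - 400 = (y + 4)*(y^4 - 7*y^3 - 9*y^2 + 115*y - 100) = (y - 1)*(y + 4)*(y^3 - 6*y^2 - 15*y + 100) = (y - 5)*(y - 1)*(y + 4)*(y^2 - y - 20) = (y - 5)^2*(y - 1)*(y + 4)*(y + 4)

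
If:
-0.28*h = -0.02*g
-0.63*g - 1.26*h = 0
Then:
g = 0.00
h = 0.00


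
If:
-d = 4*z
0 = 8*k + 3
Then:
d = -4*z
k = -3/8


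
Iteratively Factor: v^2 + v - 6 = (v + 3)*(v - 2)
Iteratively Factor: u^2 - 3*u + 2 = (u - 1)*(u - 2)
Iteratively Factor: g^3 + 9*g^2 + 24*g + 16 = (g + 4)*(g^2 + 5*g + 4) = (g + 1)*(g + 4)*(g + 4)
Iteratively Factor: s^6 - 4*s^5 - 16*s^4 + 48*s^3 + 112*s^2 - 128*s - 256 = (s - 4)*(s^5 - 16*s^3 - 16*s^2 + 48*s + 64) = (s - 4)*(s + 2)*(s^4 - 2*s^3 - 12*s^2 + 8*s + 32) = (s - 4)^2*(s + 2)*(s^3 + 2*s^2 - 4*s - 8) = (s - 4)^2*(s + 2)^2*(s^2 - 4) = (s - 4)^2*(s - 2)*(s + 2)^2*(s + 2)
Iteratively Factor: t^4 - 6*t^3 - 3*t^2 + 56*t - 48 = (t - 1)*(t^3 - 5*t^2 - 8*t + 48) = (t - 4)*(t - 1)*(t^2 - t - 12) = (t - 4)^2*(t - 1)*(t + 3)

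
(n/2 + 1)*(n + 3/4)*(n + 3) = n^3/2 + 23*n^2/8 + 39*n/8 + 9/4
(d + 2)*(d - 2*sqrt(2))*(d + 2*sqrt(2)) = d^3 + 2*d^2 - 8*d - 16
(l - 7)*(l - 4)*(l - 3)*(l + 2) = l^4 - 12*l^3 + 33*l^2 + 38*l - 168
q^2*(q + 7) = q^3 + 7*q^2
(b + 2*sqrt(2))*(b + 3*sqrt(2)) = b^2 + 5*sqrt(2)*b + 12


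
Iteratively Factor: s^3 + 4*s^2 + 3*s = (s + 1)*(s^2 + 3*s) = (s + 1)*(s + 3)*(s)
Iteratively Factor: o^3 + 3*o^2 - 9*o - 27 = (o + 3)*(o^2 - 9) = (o + 3)^2*(o - 3)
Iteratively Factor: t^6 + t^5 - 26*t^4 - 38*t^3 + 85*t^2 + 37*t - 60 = (t - 5)*(t^5 + 6*t^4 + 4*t^3 - 18*t^2 - 5*t + 12) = (t - 5)*(t + 3)*(t^4 + 3*t^3 - 5*t^2 - 3*t + 4) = (t - 5)*(t + 1)*(t + 3)*(t^3 + 2*t^2 - 7*t + 4) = (t - 5)*(t + 1)*(t + 3)*(t + 4)*(t^2 - 2*t + 1) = (t - 5)*(t - 1)*(t + 1)*(t + 3)*(t + 4)*(t - 1)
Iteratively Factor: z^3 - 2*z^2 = (z - 2)*(z^2) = z*(z - 2)*(z)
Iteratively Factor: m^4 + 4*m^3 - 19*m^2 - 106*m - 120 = (m + 3)*(m^3 + m^2 - 22*m - 40) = (m + 3)*(m + 4)*(m^2 - 3*m - 10) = (m - 5)*(m + 3)*(m + 4)*(m + 2)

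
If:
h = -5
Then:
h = -5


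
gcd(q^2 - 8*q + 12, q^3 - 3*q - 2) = q - 2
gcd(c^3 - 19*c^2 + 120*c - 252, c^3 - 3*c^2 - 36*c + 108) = c - 6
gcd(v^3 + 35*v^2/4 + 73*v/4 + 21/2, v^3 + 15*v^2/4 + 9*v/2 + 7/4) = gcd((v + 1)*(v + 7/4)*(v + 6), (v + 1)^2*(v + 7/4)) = v^2 + 11*v/4 + 7/4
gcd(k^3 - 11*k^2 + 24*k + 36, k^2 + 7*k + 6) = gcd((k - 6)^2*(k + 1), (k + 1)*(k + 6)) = k + 1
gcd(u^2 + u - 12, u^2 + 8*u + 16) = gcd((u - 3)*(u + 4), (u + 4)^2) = u + 4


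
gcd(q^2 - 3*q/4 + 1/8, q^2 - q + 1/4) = q - 1/2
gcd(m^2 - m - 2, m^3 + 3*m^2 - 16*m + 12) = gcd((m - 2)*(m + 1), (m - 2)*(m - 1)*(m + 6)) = m - 2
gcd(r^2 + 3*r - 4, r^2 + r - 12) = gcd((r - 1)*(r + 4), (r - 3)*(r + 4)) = r + 4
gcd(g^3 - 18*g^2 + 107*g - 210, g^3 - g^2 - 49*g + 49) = g - 7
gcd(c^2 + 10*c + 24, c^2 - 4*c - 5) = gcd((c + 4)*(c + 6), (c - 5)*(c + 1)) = 1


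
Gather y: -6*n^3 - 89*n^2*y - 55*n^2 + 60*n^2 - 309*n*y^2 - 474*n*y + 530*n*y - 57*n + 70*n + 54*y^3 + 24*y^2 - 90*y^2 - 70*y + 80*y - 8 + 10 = -6*n^3 + 5*n^2 + 13*n + 54*y^3 + y^2*(-309*n - 66) + y*(-89*n^2 + 56*n + 10) + 2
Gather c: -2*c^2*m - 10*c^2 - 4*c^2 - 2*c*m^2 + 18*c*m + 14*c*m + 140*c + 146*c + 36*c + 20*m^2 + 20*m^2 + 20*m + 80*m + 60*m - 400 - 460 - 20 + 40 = c^2*(-2*m - 14) + c*(-2*m^2 + 32*m + 322) + 40*m^2 + 160*m - 840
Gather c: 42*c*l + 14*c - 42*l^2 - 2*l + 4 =c*(42*l + 14) - 42*l^2 - 2*l + 4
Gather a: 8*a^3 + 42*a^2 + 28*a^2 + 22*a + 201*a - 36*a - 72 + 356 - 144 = 8*a^3 + 70*a^2 + 187*a + 140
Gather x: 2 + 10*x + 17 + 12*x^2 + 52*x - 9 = 12*x^2 + 62*x + 10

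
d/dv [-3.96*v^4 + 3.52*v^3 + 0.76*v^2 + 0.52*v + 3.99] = -15.84*v^3 + 10.56*v^2 + 1.52*v + 0.52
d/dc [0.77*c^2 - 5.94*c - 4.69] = 1.54*c - 5.94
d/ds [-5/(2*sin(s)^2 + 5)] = 10*sin(2*s)/(6 - cos(2*s))^2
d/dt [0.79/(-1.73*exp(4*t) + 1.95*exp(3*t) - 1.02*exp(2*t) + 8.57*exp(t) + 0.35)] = (5.4668*exp(3*t) - 4.6215*exp(2*t) + 1.6116*exp(t) - 6.7703)*exp(t)/(-1.73*exp(4*t) + 1.95*exp(3*t) - 1.02*exp(2*t) + 8.57*exp(t) + 0.35)^2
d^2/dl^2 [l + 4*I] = 0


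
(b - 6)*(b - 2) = b^2 - 8*b + 12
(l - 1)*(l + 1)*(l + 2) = l^3 + 2*l^2 - l - 2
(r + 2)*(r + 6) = r^2 + 8*r + 12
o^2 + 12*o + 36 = (o + 6)^2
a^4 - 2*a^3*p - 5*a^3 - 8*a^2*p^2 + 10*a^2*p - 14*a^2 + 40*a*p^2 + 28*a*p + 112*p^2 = (a - 7)*(a + 2)*(a - 4*p)*(a + 2*p)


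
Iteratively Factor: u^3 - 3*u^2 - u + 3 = (u - 1)*(u^2 - 2*u - 3) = (u - 1)*(u + 1)*(u - 3)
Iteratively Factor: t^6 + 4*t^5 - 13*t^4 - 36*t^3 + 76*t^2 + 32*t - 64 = (t - 1)*(t^5 + 5*t^4 - 8*t^3 - 44*t^2 + 32*t + 64) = (t - 1)*(t + 1)*(t^4 + 4*t^3 - 12*t^2 - 32*t + 64) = (t - 2)*(t - 1)*(t + 1)*(t^3 + 6*t^2 - 32) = (t - 2)^2*(t - 1)*(t + 1)*(t^2 + 8*t + 16) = (t - 2)^2*(t - 1)*(t + 1)*(t + 4)*(t + 4)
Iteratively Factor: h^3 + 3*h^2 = (h)*(h^2 + 3*h) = h*(h + 3)*(h)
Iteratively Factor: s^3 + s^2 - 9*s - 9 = (s + 1)*(s^2 - 9) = (s + 1)*(s + 3)*(s - 3)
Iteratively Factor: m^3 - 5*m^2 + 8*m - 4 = (m - 1)*(m^2 - 4*m + 4) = (m - 2)*(m - 1)*(m - 2)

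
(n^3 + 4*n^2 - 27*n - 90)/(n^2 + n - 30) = n + 3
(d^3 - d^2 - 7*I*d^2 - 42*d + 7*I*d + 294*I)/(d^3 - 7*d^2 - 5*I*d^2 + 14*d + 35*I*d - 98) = (d + 6)/(d + 2*I)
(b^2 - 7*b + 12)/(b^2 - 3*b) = (b - 4)/b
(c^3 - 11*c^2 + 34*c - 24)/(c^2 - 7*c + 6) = c - 4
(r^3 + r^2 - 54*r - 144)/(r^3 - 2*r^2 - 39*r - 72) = (r + 6)/(r + 3)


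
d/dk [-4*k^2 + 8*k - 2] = 8 - 8*k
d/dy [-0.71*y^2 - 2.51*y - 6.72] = -1.42*y - 2.51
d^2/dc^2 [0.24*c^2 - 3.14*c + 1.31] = 0.480000000000000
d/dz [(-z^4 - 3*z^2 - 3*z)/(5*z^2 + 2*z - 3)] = (-10*z^5 - 6*z^4 + 12*z^3 + 9*z^2 + 18*z + 9)/(25*z^4 + 20*z^3 - 26*z^2 - 12*z + 9)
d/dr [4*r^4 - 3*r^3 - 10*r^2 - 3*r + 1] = 16*r^3 - 9*r^2 - 20*r - 3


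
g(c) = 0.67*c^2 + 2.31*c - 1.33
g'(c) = 1.34*c + 2.31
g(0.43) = -0.21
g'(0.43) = 2.89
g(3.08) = 12.14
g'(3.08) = 6.44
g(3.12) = 12.40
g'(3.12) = 6.49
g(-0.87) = -2.83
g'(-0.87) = 1.14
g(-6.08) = 9.39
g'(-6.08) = -5.84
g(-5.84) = 8.03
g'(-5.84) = -5.52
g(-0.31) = -1.98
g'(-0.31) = 1.89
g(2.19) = 6.94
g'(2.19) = 5.24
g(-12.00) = 67.43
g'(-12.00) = -13.77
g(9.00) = 73.73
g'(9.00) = 14.37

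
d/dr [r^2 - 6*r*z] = 2*r - 6*z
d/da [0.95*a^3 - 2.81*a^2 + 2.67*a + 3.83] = 2.85*a^2 - 5.62*a + 2.67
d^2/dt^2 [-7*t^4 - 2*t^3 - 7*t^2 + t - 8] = -84*t^2 - 12*t - 14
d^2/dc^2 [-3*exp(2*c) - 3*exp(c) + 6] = (-12*exp(c) - 3)*exp(c)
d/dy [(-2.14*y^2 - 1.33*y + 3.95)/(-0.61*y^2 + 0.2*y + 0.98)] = (-1.2393*y^2 + 0.6246*y - 2.0934)/(0.3721*y^4 - 0.244*y^3 - 1.1556*y^2 + 0.392*y + 0.9604)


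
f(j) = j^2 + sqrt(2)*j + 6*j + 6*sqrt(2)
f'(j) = 2*j + sqrt(2) + 6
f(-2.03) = -2.44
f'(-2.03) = 3.35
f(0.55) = 12.87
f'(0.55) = 8.51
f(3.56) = 47.55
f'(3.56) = 14.53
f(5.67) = 82.67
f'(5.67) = 18.75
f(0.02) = 8.63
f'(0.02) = 7.45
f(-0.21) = 6.97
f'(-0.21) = 6.99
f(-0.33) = 6.15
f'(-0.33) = 6.75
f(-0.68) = 3.91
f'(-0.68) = 6.05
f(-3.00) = -4.76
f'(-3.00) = 1.41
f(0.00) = 8.49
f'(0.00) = 7.41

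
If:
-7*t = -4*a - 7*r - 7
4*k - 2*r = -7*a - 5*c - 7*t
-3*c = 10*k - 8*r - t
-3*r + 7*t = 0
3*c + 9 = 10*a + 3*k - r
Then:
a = 5194/2971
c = 9553/11884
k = -18953/5942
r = -41573/11884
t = -17817/11884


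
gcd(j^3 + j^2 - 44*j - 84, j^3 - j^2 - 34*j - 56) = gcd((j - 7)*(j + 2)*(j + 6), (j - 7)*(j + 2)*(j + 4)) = j^2 - 5*j - 14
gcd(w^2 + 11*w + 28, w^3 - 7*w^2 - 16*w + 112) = w + 4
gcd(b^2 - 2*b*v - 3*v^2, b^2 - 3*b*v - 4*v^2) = b + v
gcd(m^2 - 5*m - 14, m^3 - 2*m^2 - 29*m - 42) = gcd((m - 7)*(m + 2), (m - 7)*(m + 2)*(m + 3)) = m^2 - 5*m - 14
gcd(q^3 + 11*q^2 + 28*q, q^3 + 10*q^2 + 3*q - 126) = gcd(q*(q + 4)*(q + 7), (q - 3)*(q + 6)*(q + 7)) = q + 7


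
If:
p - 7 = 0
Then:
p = 7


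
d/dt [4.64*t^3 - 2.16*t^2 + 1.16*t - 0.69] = 13.92*t^2 - 4.32*t + 1.16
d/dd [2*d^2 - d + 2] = 4*d - 1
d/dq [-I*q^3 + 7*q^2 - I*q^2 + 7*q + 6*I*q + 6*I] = -3*I*q^2 + 2*q*(7 - I) + 7 + 6*I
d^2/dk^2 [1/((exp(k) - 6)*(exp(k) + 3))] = (4*exp(3*k) - 9*exp(2*k) + 81*exp(k) - 54)*exp(k)/(exp(6*k) - 9*exp(5*k) - 27*exp(4*k) + 297*exp(3*k) + 486*exp(2*k) - 2916*exp(k) - 5832)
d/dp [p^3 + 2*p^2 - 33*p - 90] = 3*p^2 + 4*p - 33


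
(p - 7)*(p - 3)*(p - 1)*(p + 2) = p^4 - 9*p^3 + 9*p^2 + 41*p - 42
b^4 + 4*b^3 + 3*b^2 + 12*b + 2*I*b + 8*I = (b + 4)*(b - 2*I)*(b + I)^2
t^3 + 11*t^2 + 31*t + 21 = (t + 1)*(t + 3)*(t + 7)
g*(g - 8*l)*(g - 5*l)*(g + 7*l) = g^4 - 6*g^3*l - 51*g^2*l^2 + 280*g*l^3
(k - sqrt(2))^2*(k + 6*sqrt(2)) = k^3 + 4*sqrt(2)*k^2 - 22*k + 12*sqrt(2)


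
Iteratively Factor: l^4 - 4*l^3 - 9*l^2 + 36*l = (l - 3)*(l^3 - l^2 - 12*l) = (l - 4)*(l - 3)*(l^2 + 3*l) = (l - 4)*(l - 3)*(l + 3)*(l)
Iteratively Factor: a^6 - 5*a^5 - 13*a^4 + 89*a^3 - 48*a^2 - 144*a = (a)*(a^5 - 5*a^4 - 13*a^3 + 89*a^2 - 48*a - 144) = a*(a + 1)*(a^4 - 6*a^3 - 7*a^2 + 96*a - 144) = a*(a - 3)*(a + 1)*(a^3 - 3*a^2 - 16*a + 48) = a*(a - 3)*(a + 1)*(a + 4)*(a^2 - 7*a + 12) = a*(a - 3)^2*(a + 1)*(a + 4)*(a - 4)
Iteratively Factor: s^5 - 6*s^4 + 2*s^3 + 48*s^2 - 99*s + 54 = (s - 1)*(s^4 - 5*s^3 - 3*s^2 + 45*s - 54) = (s - 3)*(s - 1)*(s^3 - 2*s^2 - 9*s + 18) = (s - 3)*(s - 1)*(s + 3)*(s^2 - 5*s + 6) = (s - 3)^2*(s - 1)*(s + 3)*(s - 2)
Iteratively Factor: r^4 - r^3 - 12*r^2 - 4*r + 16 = (r - 4)*(r^3 + 3*r^2 - 4) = (r - 4)*(r - 1)*(r^2 + 4*r + 4) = (r - 4)*(r - 1)*(r + 2)*(r + 2)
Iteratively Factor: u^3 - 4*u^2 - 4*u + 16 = (u - 4)*(u^2 - 4) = (u - 4)*(u + 2)*(u - 2)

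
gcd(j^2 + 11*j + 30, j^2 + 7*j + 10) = j + 5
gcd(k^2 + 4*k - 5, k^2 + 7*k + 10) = k + 5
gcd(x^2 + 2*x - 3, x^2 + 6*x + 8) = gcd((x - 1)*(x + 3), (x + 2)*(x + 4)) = 1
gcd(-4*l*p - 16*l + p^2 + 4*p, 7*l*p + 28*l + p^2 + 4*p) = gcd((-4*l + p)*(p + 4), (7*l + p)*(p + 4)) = p + 4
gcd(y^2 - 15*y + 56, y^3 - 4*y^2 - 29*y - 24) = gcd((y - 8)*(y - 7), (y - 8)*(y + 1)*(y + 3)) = y - 8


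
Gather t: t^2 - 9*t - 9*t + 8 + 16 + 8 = t^2 - 18*t + 32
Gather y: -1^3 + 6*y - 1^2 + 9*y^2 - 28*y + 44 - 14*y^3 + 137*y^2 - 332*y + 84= -14*y^3 + 146*y^2 - 354*y + 126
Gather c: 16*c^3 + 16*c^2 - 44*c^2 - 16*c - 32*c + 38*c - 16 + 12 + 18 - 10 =16*c^3 - 28*c^2 - 10*c + 4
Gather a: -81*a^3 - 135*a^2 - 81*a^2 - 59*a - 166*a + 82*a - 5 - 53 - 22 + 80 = -81*a^3 - 216*a^2 - 143*a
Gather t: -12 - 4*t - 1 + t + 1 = -3*t - 12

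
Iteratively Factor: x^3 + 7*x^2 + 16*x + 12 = (x + 3)*(x^2 + 4*x + 4) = (x + 2)*(x + 3)*(x + 2)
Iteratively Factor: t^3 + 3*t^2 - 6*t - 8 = (t + 1)*(t^2 + 2*t - 8) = (t - 2)*(t + 1)*(t + 4)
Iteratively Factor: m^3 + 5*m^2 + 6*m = (m + 2)*(m^2 + 3*m) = (m + 2)*(m + 3)*(m)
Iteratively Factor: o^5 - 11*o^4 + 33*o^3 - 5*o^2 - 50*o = (o + 1)*(o^4 - 12*o^3 + 45*o^2 - 50*o) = (o - 5)*(o + 1)*(o^3 - 7*o^2 + 10*o) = (o - 5)^2*(o + 1)*(o^2 - 2*o) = (o - 5)^2*(o - 2)*(o + 1)*(o)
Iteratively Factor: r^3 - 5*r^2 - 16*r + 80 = (r - 4)*(r^2 - r - 20) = (r - 4)*(r + 4)*(r - 5)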